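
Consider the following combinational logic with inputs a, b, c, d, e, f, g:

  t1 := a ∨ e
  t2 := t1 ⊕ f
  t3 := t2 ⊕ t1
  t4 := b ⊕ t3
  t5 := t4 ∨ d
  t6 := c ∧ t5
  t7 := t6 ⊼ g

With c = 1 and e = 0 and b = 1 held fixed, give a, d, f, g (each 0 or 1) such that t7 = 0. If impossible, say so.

a=1 d=0 f=0 g=1

Check with c = 1 and e = 0 and b = 1 and a=1, d=0, f=0, g=1:
t1 = a ∨ e = 1 ∨ 0 = 1
t2 = t1 ⊕ f = 1 ⊕ 0 = 1
t3 = t2 ⊕ t1 = 1 ⊕ 1 = 0
t4 = b ⊕ t3 = 1 ⊕ 0 = 1
t5 = t4 ∨ d = 1 ∨ 0 = 1
t6 = c ∧ t5 = 1 ∧ 1 = 1
t7 = t6 ⊼ g = 1 ⊼ 1 = 0
So t7 = 0.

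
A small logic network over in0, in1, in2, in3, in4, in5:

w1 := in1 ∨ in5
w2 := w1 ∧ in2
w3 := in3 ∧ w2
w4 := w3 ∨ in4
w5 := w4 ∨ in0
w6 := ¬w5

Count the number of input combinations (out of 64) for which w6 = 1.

w6 = ¬w5 must be 1, so w5 = 0.
Enumerating the 64 input combinations, 13 give w6 = 1 and 51 give w6 = 0.

13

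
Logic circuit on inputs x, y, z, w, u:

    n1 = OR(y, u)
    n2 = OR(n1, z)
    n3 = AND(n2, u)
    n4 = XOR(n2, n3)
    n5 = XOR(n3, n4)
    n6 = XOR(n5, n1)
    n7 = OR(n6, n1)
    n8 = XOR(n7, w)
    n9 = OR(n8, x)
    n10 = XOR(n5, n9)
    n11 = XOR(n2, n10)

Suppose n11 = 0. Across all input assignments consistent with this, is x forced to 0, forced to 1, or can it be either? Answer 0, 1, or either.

0

n11 = XOR(n2, n10) must be 0, so n2 and n10 are equal.
Every assignment with n11 = 0 has x = 0; there are 8 such assignment(s).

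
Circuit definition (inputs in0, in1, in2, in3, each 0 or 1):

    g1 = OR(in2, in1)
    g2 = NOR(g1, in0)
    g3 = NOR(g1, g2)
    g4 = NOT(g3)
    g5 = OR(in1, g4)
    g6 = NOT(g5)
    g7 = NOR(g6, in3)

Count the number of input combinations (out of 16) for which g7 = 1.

7

g7 = NOR(g6, in3) must be 1, so both g6 = 0 and in3 = 0.
g6 = NOT(g5) must be 0, so g5 = 1.
Enumerating the 16 input combinations, 7 give g7 = 1 and 9 give g7 = 0.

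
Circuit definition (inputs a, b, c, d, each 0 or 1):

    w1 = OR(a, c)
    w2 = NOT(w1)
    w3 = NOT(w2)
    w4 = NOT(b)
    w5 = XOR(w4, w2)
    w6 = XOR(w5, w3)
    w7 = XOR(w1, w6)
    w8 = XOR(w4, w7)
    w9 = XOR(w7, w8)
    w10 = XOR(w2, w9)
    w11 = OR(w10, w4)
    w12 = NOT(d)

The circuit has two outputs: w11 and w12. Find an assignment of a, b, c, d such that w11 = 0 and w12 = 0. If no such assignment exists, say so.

a=1, b=1, c=1, d=1

Check with a=1, b=1, c=1, d=1:
w1 = OR(a, c) = OR(1, 1) = 1
w2 = NOT(w1) = NOT 1 = 0
w3 = NOT(w2) = NOT 0 = 1
w4 = NOT(b) = NOT 1 = 0
w5 = XOR(w4, w2) = XOR(0, 0) = 0
w6 = XOR(w5, w3) = XOR(0, 1) = 1
w7 = XOR(w1, w6) = XOR(1, 1) = 0
w8 = XOR(w4, w7) = XOR(0, 0) = 0
w9 = XOR(w7, w8) = XOR(0, 0) = 0
w10 = XOR(w2, w9) = XOR(0, 0) = 0
w11 = OR(w10, w4) = OR(0, 0) = 0
w12 = NOT(d) = NOT 1 = 0
So w11 = 0 and w12 = 0.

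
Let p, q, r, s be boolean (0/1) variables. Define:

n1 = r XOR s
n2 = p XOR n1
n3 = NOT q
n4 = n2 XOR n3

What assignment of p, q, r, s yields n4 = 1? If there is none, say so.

p=0, q=0, r=1, s=1

Check with p=0, q=0, r=1, s=1:
n1 = r XOR s = 1 XOR 1 = 0
n2 = p XOR n1 = 0 XOR 0 = 0
n3 = NOT q = NOT 0 = 1
n4 = n2 XOR n3 = 0 XOR 1 = 1
So n4 = 1 as required.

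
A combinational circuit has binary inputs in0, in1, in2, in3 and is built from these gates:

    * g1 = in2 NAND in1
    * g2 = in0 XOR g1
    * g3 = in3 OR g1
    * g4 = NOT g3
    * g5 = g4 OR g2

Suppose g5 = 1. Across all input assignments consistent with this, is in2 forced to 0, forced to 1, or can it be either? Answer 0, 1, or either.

Both values of in2 occur among assignments with g5 = 1:
  in2=0: in0=0, in1=0, in2=0, in3=0
  in2=1: in0=0, in1=0, in2=1, in3=0

either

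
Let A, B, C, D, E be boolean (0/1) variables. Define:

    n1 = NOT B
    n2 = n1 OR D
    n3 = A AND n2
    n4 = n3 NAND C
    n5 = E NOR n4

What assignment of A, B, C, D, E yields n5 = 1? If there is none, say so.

n5 = E NOR n4 must be 1, so both E = 0 and n4 = 0.
Check with A=1, B=1, C=1, D=1, E=0:
n1 = NOT B = NOT 1 = 0
n2 = n1 OR D = 0 OR 1 = 1
n3 = A AND n2 = 1 AND 1 = 1
n4 = n3 NAND C = 1 NAND 1 = 0
n5 = E NOR n4 = 0 NOR 0 = 1
So n5 = 1 as required.

A=1, B=1, C=1, D=1, E=0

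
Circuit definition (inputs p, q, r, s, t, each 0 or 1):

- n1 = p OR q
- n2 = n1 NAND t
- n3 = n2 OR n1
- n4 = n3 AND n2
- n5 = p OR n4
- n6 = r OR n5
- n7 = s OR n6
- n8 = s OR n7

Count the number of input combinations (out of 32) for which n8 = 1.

n8 = s OR n7 must be 1, so at least one of s, n7 is 1.
Enumerating the 32 input combinations, 31 give n8 = 1 and 1 give n8 = 0.

31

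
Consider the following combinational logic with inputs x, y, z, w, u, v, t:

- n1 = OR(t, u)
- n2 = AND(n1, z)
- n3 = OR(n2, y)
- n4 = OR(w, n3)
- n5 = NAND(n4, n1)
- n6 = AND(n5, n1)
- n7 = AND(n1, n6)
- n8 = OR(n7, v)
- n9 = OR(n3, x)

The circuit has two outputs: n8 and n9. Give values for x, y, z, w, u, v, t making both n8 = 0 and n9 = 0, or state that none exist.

Check with x=0 y=0 z=0 w=1 u=0 v=0 t=0:
n1 = OR(t, u) = OR(0, 0) = 0
n2 = AND(n1, z) = AND(0, 0) = 0
n3 = OR(n2, y) = OR(0, 0) = 0
n4 = OR(w, n3) = OR(1, 0) = 1
n5 = NAND(n4, n1) = NAND(1, 0) = 1
n6 = AND(n5, n1) = AND(1, 0) = 0
n7 = AND(n1, n6) = AND(0, 0) = 0
n8 = OR(n7, v) = OR(0, 0) = 0
n9 = OR(n3, x) = OR(0, 0) = 0
So n8 = 0 and n9 = 0.

x=0 y=0 z=0 w=1 u=0 v=0 t=0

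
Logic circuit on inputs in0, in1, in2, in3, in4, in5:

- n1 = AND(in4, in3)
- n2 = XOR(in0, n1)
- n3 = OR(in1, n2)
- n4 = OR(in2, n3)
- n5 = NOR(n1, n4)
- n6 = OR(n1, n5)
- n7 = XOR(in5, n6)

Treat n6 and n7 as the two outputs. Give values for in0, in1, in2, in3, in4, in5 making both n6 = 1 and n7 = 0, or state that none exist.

Check with in0=0, in1=0, in2=0, in3=1, in4=1, in5=1:
n1 = AND(in4, in3) = AND(1, 1) = 1
n2 = XOR(in0, n1) = XOR(0, 1) = 1
n3 = OR(in1, n2) = OR(0, 1) = 1
n4 = OR(in2, n3) = OR(0, 1) = 1
n5 = NOR(n1, n4) = NOR(1, 1) = 0
n6 = OR(n1, n5) = OR(1, 0) = 1
n7 = XOR(in5, n6) = XOR(1, 1) = 0
So n6 = 1 and n7 = 0.

in0=0, in1=0, in2=0, in3=1, in4=1, in5=1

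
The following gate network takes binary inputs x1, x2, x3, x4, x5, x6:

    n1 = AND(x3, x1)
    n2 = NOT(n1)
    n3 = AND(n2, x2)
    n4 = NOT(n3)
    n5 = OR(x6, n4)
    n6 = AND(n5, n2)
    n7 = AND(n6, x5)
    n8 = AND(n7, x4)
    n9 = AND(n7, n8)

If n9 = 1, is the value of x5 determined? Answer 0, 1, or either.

n9 = AND(n7, n8) must be 1, so both n7 = 1 and n8 = 1.
Every assignment with n9 = 1 has x5 = 1; there are 9 such assignment(s).

1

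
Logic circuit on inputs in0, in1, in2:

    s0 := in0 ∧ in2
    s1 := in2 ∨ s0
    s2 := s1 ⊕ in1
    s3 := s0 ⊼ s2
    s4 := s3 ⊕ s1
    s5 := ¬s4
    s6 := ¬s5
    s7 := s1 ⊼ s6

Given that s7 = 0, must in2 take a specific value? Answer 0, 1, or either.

1

s7 = s1 ⊼ s6 must be 0, so both s1 = 1 and s6 = 1.
Every assignment with s7 = 0 has in2 = 1; there are 1 such assignment(s).
  in0=1, in1=0, in2=1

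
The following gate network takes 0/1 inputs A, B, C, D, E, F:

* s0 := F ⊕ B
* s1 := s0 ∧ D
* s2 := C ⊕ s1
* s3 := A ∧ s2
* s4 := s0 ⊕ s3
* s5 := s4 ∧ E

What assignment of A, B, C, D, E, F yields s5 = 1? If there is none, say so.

A=1 B=0 C=1 D=1 E=1 F=0

s5 = s4 ∧ E must be 1, so both s4 = 1 and E = 1.
s4 = s0 ⊕ s3 must be 1, so s0 and s3 differ.
Check with A=1 B=0 C=1 D=1 E=1 F=0:
s0 = F ⊕ B = 0 ⊕ 0 = 0
s1 = s0 ∧ D = 0 ∧ 1 = 0
s2 = C ⊕ s1 = 1 ⊕ 0 = 1
s3 = A ∧ s2 = 1 ∧ 1 = 1
s4 = s0 ⊕ s3 = 0 ⊕ 1 = 1
s5 = s4 ∧ E = 1 ∧ 1 = 1
So s5 = 1 as required.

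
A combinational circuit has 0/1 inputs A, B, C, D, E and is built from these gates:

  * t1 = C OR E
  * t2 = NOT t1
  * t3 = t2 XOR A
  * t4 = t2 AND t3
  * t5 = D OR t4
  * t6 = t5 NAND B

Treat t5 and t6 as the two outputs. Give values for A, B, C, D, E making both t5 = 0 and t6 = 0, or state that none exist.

no solution exists

Across all 32 input combinations, none give both t5 = 0 and t6 = 0.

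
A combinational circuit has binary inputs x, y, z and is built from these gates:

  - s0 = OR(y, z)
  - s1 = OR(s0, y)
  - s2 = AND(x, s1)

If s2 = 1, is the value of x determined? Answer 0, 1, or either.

s2 = AND(x, s1) must be 1, so both x = 1 and s1 = 1.
s1 = OR(s0, y) must be 1, so at least one of s0, y is 1.
Every assignment with s2 = 1 has x = 1; there are 3 such assignment(s).
  x=1, y=0, z=1
  x=1, y=1, z=0
  x=1, y=1, z=1

1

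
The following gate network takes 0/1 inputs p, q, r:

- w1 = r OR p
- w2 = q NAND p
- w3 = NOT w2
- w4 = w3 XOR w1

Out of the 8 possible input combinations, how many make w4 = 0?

4

w4 = w3 XOR w1 must be 0, so w3 and w1 are equal.
Enumerating the 8 input combinations, 4 give w4 = 0 and 4 give w4 = 1.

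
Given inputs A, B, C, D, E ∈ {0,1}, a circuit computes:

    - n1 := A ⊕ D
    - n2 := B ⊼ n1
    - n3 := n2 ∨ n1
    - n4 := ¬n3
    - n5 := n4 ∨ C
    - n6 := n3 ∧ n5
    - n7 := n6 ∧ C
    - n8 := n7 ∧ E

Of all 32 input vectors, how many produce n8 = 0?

24

n8 = n7 ∧ E must be 0, so at least one of n7, E is 0.
Enumerating the 32 input combinations, 24 give n8 = 0 and 8 give n8 = 1.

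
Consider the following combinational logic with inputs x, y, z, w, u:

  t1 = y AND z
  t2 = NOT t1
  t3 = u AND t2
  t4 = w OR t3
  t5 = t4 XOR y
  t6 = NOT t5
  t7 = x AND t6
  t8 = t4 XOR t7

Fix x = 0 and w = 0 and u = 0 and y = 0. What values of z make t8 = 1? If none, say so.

no solution exists

With x = 0 and w = 0 and u = 0 and y = 0 fixed, none of the 2 settings of z give t8 = 1.
For example, with z=1:
t1 = y AND z = 0 AND 1 = 0
t2 = NOT t1 = NOT 0 = 1
t3 = u AND t2 = 0 AND 1 = 0
t4 = w OR t3 = 0 OR 0 = 0
t5 = t4 XOR y = 0 XOR 0 = 0
t6 = NOT t5 = NOT 0 = 1
t7 = x AND t6 = 0 AND 1 = 0
t8 = t4 XOR t7 = 0 XOR 0 = 0
giving t8 = 0 ≠ 1.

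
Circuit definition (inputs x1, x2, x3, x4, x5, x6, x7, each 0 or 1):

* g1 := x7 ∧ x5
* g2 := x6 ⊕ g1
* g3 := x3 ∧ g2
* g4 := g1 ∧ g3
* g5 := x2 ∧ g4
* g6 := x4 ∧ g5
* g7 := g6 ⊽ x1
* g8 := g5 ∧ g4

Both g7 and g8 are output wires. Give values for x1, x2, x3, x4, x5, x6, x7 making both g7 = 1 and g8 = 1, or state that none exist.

Check with x1=0 x2=1 x3=1 x4=0 x5=1 x6=0 x7=1:
g1 = x7 ∧ x5 = 1 ∧ 1 = 1
g2 = x6 ⊕ g1 = 0 ⊕ 1 = 1
g3 = x3 ∧ g2 = 1 ∧ 1 = 1
g4 = g1 ∧ g3 = 1 ∧ 1 = 1
g5 = x2 ∧ g4 = 1 ∧ 1 = 1
g6 = x4 ∧ g5 = 0 ∧ 1 = 0
g7 = g6 ⊽ x1 = 0 ⊽ 0 = 1
g8 = g5 ∧ g4 = 1 ∧ 1 = 1
So g7 = 1 and g8 = 1.

x1=0 x2=1 x3=1 x4=0 x5=1 x6=0 x7=1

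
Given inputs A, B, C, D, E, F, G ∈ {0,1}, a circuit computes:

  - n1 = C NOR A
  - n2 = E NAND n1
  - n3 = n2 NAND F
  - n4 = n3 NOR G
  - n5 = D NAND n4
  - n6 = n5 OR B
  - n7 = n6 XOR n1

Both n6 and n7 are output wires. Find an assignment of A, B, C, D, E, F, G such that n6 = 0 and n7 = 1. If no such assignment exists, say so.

Check with A=0, B=0, C=0, D=1, E=0, F=1, G=0:
n1 = C NOR A = 0 NOR 0 = 1
n2 = E NAND n1 = 0 NAND 1 = 1
n3 = n2 NAND F = 1 NAND 1 = 0
n4 = n3 NOR G = 0 NOR 0 = 1
n5 = D NAND n4 = 1 NAND 1 = 0
n6 = n5 OR B = 0 OR 0 = 0
n7 = n6 XOR n1 = 0 XOR 1 = 1
So n6 = 0 and n7 = 1.

A=0, B=0, C=0, D=1, E=0, F=1, G=0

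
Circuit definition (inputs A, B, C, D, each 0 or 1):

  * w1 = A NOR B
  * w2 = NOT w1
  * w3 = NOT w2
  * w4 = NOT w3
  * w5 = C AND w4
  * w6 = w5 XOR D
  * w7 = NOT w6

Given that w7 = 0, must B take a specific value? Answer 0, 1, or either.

either

Both values of B occur among assignments with w7 = 0:
  B=0: A=0, B=0, C=0, D=1
  B=1: A=0, B=1, C=0, D=1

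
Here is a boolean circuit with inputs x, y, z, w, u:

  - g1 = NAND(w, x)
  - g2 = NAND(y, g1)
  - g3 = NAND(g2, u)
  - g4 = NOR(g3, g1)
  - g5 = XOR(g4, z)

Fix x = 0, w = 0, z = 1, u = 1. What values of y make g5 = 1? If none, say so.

y=1

g5 = XOR(g4, z) must be 1, so g4 and z differ.
Check with x = 0, w = 0, z = 1, u = 1 and y=1:
g1 = NAND(w, x) = NAND(0, 0) = 1
g2 = NAND(y, g1) = NAND(1, 1) = 0
g3 = NAND(g2, u) = NAND(0, 1) = 1
g4 = NOR(g3, g1) = NOR(1, 1) = 0
g5 = XOR(g4, z) = XOR(0, 1) = 1
So g5 = 1.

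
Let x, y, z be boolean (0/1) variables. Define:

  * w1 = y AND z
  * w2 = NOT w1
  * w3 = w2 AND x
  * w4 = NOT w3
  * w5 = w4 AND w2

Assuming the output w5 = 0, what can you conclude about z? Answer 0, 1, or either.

either

Both values of z occur among assignments with w5 = 0:
  z=0: x=1, y=0, z=0
  z=1: x=0, y=1, z=1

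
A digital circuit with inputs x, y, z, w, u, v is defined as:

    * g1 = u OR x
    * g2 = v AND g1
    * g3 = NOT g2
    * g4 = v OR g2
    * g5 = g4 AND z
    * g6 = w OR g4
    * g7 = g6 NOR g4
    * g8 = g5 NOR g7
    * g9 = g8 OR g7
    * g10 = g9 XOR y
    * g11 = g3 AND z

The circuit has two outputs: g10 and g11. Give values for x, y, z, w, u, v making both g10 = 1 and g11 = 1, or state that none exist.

x=0 y=0 z=1 w=0 u=1 v=0

Check with x=0 y=0 z=1 w=0 u=1 v=0:
g1 = u OR x = 1 OR 0 = 1
g2 = v AND g1 = 0 AND 1 = 0
g3 = NOT g2 = NOT 0 = 1
g4 = v OR g2 = 0 OR 0 = 0
g5 = g4 AND z = 0 AND 1 = 0
g6 = w OR g4 = 0 OR 0 = 0
g7 = g6 NOR g4 = 0 NOR 0 = 1
g8 = g5 NOR g7 = 0 NOR 1 = 0
g9 = g8 OR g7 = 0 OR 1 = 1
g10 = g9 XOR y = 1 XOR 0 = 1
g11 = g3 AND z = 1 AND 1 = 1
So g10 = 1 and g11 = 1.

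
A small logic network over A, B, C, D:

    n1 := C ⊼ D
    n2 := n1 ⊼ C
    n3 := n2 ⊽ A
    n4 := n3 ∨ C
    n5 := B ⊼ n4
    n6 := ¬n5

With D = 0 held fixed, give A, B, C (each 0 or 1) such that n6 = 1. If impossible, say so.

Check with D = 0 and A=1, B=1, C=1:
n1 = C ⊼ D = 1 ⊼ 0 = 1
n2 = n1 ⊼ C = 1 ⊼ 1 = 0
n3 = n2 ⊽ A = 0 ⊽ 1 = 0
n4 = n3 ∨ C = 0 ∨ 1 = 1
n5 = B ⊼ n4 = 1 ⊼ 1 = 0
n6 = ¬n5 = ¬0 = 1
So n6 = 1.

A=1, B=1, C=1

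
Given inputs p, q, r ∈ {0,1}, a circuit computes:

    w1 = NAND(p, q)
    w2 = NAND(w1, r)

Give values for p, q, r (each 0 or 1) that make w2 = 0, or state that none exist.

p=0 q=1 r=1

Check with p=0 q=1 r=1:
w1 = NAND(p, q) = NAND(0, 1) = 1
w2 = NAND(w1, r) = NAND(1, 1) = 0
So w2 = 0 as required.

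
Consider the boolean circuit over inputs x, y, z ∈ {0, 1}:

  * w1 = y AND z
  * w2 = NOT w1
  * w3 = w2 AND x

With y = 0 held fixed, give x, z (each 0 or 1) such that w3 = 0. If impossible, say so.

x=0, z=1

w3 = w2 AND x must be 0, so at least one of w2, x is 0.
Check with y = 0 and x=0, z=1:
w1 = y AND z = 0 AND 1 = 0
w2 = NOT w1 = NOT 0 = 1
w3 = w2 AND x = 1 AND 0 = 0
So w3 = 0.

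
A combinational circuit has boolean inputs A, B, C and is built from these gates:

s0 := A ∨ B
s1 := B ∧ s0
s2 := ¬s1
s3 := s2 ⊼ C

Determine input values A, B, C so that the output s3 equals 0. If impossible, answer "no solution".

Check with A=0 B=0 C=1:
s0 = A ∨ B = 0 ∨ 0 = 0
s1 = B ∧ s0 = 0 ∧ 0 = 0
s2 = ¬s1 = ¬0 = 1
s3 = s2 ⊼ C = 1 ⊼ 1 = 0
So s3 = 0 as required.

A=0 B=0 C=1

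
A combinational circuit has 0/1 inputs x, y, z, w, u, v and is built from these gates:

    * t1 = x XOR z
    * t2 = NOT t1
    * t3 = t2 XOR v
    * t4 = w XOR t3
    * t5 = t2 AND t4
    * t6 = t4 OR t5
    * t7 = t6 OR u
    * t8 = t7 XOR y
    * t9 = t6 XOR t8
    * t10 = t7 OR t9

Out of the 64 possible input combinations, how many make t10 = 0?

t10 = t7 OR t9 must be 0, so both t7 = 0 and t9 = 0.
t7 = t6 OR u must be 0, so both t6 = 0 and u = 0.
t9 = t6 XOR t8 must be 0, so t6 and t8 are equal.
Enumerating the 64 input combinations, 8 give t10 = 0 and 56 give t10 = 1.

8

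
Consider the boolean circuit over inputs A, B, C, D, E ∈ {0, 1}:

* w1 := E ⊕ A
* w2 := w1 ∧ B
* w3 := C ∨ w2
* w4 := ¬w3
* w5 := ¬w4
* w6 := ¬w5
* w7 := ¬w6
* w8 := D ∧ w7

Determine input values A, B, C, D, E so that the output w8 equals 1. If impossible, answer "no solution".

w8 = D ∧ w7 must be 1, so both D = 1 and w7 = 1.
w7 = ¬w6 must be 1, so w6 = 0.
Check with A=0, B=1, C=1, D=1, E=0:
w1 = E ⊕ A = 0 ⊕ 0 = 0
w2 = w1 ∧ B = 0 ∧ 1 = 0
w3 = C ∨ w2 = 1 ∨ 0 = 1
w4 = ¬w3 = ¬1 = 0
w5 = ¬w4 = ¬0 = 1
w6 = ¬w5 = ¬1 = 0
w7 = ¬w6 = ¬0 = 1
w8 = D ∧ w7 = 1 ∧ 1 = 1
So w8 = 1 as required.

A=0, B=1, C=1, D=1, E=0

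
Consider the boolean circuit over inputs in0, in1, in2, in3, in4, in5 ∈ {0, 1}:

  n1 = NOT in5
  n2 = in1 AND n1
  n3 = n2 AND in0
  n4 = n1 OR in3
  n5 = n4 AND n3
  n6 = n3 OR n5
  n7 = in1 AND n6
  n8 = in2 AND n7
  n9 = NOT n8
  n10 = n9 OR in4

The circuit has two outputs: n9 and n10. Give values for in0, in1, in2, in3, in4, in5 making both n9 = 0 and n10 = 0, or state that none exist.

in0=1, in1=1, in2=1, in3=0, in4=0, in5=0

Check with in0=1, in1=1, in2=1, in3=0, in4=0, in5=0:
n1 = NOT in5 = NOT 0 = 1
n2 = in1 AND n1 = 1 AND 1 = 1
n3 = n2 AND in0 = 1 AND 1 = 1
n4 = n1 OR in3 = 1 OR 0 = 1
n5 = n4 AND n3 = 1 AND 1 = 1
n6 = n3 OR n5 = 1 OR 1 = 1
n7 = in1 AND n6 = 1 AND 1 = 1
n8 = in2 AND n7 = 1 AND 1 = 1
n9 = NOT n8 = NOT 1 = 0
n10 = n9 OR in4 = 0 OR 0 = 0
So n9 = 0 and n10 = 0.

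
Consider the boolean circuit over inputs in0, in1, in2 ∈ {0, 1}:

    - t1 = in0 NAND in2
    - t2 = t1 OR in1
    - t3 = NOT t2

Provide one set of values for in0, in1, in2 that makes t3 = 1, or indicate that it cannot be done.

t3 = NOT t2 must be 1, so t2 = 0.
t2 = t1 OR in1 must be 0, so both t1 = 0 and in1 = 0.
Check with in0=1, in1=0, in2=1:
t1 = in0 NAND in2 = 1 NAND 1 = 0
t2 = t1 OR in1 = 0 OR 0 = 0
t3 = NOT t2 = NOT 0 = 1
So t3 = 1 as required.

in0=1, in1=0, in2=1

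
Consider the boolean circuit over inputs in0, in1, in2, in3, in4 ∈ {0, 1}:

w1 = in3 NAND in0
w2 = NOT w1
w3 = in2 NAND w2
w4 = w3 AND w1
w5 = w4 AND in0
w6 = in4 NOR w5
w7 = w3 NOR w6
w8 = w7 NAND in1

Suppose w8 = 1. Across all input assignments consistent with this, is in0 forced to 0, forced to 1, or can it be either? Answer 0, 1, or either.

either

Both values of in0 occur among assignments with w8 = 1:
  in0=0: in0=0, in1=0, in2=0, in3=0, in4=0
  in0=1: in0=1, in1=0, in2=0, in3=0, in4=0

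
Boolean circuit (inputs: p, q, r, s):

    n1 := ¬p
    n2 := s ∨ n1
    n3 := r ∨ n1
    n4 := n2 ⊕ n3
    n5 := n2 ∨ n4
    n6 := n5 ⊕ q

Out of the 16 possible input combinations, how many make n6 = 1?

8

n6 = n5 ⊕ q must be 1, so n5 and q differ.
Enumerating the 16 input combinations, 8 give n6 = 1 and 8 give n6 = 0.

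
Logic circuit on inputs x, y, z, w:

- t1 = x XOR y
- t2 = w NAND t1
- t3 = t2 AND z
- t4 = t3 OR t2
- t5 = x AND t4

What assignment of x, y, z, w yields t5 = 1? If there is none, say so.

t5 = x AND t4 must be 1, so both x = 1 and t4 = 1.
t4 = t3 OR t2 must be 1, so at least one of t3, t2 is 1.
Check with x=1 y=0 z=1 w=0:
t1 = x XOR y = 1 XOR 0 = 1
t2 = w NAND t1 = 0 NAND 1 = 1
t3 = t2 AND z = 1 AND 1 = 1
t4 = t3 OR t2 = 1 OR 1 = 1
t5 = x AND t4 = 1 AND 1 = 1
So t5 = 1 as required.

x=1 y=0 z=1 w=0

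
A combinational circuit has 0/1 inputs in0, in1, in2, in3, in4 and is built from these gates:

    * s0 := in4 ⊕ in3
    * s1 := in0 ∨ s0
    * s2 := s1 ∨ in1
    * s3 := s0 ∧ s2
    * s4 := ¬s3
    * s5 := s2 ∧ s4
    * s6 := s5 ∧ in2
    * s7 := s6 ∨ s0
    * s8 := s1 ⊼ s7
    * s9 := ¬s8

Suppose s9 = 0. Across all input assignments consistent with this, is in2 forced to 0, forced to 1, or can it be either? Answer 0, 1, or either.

either

Both values of in2 occur among assignments with s9 = 0:
  in2=0: in0=0, in1=0, in2=0, in3=0, in4=0
  in2=1: in0=0, in1=0, in2=1, in3=0, in4=0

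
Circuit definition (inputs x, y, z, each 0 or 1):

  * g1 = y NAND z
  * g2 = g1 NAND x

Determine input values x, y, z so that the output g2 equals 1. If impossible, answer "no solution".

x=0, y=0, z=0

Check with x=0, y=0, z=0:
g1 = y NAND z = 0 NAND 0 = 1
g2 = g1 NAND x = 1 NAND 0 = 1
So g2 = 1 as required.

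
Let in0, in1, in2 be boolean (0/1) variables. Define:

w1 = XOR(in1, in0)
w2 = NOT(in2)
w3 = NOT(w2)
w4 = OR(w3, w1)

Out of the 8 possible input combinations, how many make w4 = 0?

2

w4 = OR(w3, w1) must be 0, so both w3 = 0 and w1 = 0.
Satisfying assignments:
  in0=0, in1=0, in2=0
  in0=1, in1=1, in2=0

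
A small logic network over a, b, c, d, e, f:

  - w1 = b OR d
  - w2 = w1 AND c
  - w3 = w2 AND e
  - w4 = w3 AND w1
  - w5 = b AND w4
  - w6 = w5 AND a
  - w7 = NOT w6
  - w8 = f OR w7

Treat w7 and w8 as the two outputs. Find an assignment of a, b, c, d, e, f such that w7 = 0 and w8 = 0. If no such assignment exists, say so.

a=1, b=1, c=1, d=1, e=1, f=0

Check with a=1, b=1, c=1, d=1, e=1, f=0:
w1 = b OR d = 1 OR 1 = 1
w2 = w1 AND c = 1 AND 1 = 1
w3 = w2 AND e = 1 AND 1 = 1
w4 = w3 AND w1 = 1 AND 1 = 1
w5 = b AND w4 = 1 AND 1 = 1
w6 = w5 AND a = 1 AND 1 = 1
w7 = NOT w6 = NOT 1 = 0
w8 = f OR w7 = 0 OR 0 = 0
So w7 = 0 and w8 = 0.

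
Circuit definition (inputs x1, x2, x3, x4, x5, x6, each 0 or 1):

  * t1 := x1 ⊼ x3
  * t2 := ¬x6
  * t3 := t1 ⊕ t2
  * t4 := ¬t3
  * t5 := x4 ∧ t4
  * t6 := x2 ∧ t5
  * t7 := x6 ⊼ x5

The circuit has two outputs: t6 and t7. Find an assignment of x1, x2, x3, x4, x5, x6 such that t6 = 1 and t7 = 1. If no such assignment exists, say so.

Check with x1=0, x2=1, x3=0, x4=1, x5=0, x6=0:
t1 = x1 ⊼ x3 = 0 ⊼ 0 = 1
t2 = ¬x6 = ¬0 = 1
t3 = t1 ⊕ t2 = 1 ⊕ 1 = 0
t4 = ¬t3 = ¬0 = 1
t5 = x4 ∧ t4 = 1 ∧ 1 = 1
t6 = x2 ∧ t5 = 1 ∧ 1 = 1
t7 = x6 ⊼ x5 = 0 ⊼ 0 = 1
So t6 = 1 and t7 = 1.

x1=0, x2=1, x3=0, x4=1, x5=0, x6=0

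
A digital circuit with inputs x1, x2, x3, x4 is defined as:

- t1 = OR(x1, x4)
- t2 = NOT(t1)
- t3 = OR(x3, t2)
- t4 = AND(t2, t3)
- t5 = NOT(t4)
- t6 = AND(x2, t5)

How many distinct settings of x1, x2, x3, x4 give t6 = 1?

t6 = AND(x2, t5) must be 1, so both x2 = 1 and t5 = 1.
t5 = NOT(t4) must be 1, so t4 = 0.
Enumerating the 16 input combinations, 6 give t6 = 1 and 10 give t6 = 0.

6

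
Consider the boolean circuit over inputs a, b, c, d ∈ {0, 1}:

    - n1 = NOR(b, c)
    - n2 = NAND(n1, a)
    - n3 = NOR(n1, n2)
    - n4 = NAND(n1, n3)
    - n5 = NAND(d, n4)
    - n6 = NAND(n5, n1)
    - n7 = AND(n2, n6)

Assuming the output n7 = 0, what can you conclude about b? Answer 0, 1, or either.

n7 = AND(n2, n6) must be 0, so at least one of n2, n6 is 0.
Every assignment with n7 = 0 has b = 0; there are 3 such assignment(s).
  a=0, b=0, c=0, d=0
  a=1, b=0, c=0, d=0
  a=1, b=0, c=0, d=1

0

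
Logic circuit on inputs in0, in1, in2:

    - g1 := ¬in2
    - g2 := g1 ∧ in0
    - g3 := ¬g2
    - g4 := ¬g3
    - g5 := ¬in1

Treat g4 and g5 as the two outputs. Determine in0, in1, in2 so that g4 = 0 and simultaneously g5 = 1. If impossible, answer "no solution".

Check with in0=1, in1=0, in2=1:
g1 = ¬in2 = ¬1 = 0
g2 = g1 ∧ in0 = 0 ∧ 1 = 0
g3 = ¬g2 = ¬0 = 1
g4 = ¬g3 = ¬1 = 0
g5 = ¬in1 = ¬0 = 1
So g4 = 0 and g5 = 1.

in0=1, in1=0, in2=1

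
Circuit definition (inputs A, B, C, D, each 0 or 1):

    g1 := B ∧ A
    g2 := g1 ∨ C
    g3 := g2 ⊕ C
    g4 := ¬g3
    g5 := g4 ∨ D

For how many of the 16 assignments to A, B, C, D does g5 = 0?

1

g5 = g4 ∨ D must be 0, so both g4 = 0 and D = 0.
Satisfying assignments:
  A=1, B=1, C=0, D=0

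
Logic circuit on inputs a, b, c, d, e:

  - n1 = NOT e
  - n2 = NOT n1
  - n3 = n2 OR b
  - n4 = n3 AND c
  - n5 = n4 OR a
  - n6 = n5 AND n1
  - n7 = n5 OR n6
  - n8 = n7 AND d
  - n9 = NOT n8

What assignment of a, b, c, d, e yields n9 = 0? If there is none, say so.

a=1, b=0, c=1, d=1, e=0

n9 = NOT n8 must be 0, so n8 = 1.
n8 = n7 AND d must be 1, so both n7 = 1 and d = 1.
n7 = n5 OR n6 must be 1, so at least one of n5, n6 is 1.
Check with a=1, b=0, c=1, d=1, e=0:
n1 = NOT e = NOT 0 = 1
n2 = NOT n1 = NOT 1 = 0
n3 = n2 OR b = 0 OR 0 = 0
n4 = n3 AND c = 0 AND 1 = 0
n5 = n4 OR a = 0 OR 1 = 1
n6 = n5 AND n1 = 1 AND 1 = 1
n7 = n5 OR n6 = 1 OR 1 = 1
n8 = n7 AND d = 1 AND 1 = 1
n9 = NOT n8 = NOT 1 = 0
So n9 = 0 as required.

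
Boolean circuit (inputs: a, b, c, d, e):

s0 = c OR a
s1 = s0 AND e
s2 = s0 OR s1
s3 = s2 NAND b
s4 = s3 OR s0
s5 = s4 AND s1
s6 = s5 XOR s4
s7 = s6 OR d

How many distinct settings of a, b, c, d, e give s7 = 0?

6

s7 = s6 OR d must be 0, so both s6 = 0 and d = 0.
s6 = s5 XOR s4 must be 0, so s5 and s4 are equal.
Satisfying assignments:
  a=0, b=0, c=1, d=0, e=1
  a=0, b=1, c=1, d=0, e=1
  a=1, b=0, c=0, d=0, e=1
  a=1, b=0, c=1, d=0, e=1
  a=1, b=1, c=0, d=0, e=1
  a=1, b=1, c=1, d=0, e=1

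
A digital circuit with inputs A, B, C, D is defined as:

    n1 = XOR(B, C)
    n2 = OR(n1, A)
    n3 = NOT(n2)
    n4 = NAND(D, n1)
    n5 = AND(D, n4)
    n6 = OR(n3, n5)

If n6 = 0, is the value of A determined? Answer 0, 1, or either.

either

Both values of A occur among assignments with n6 = 0:
  A=0: A=0, B=0, C=1, D=0
  A=1: A=1, B=0, C=0, D=0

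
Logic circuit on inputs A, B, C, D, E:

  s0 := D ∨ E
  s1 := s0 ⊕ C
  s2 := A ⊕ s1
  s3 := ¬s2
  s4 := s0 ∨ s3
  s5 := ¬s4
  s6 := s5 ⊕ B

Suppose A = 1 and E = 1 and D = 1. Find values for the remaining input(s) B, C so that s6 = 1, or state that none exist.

Check with A = 1 and E = 1 and D = 1 and B=1, C=1:
s0 = D ∨ E = 1 ∨ 1 = 1
s1 = s0 ⊕ C = 1 ⊕ 1 = 0
s2 = A ⊕ s1 = 1 ⊕ 0 = 1
s3 = ¬s2 = ¬1 = 0
s4 = s0 ∨ s3 = 1 ∨ 0 = 1
s5 = ¬s4 = ¬1 = 0
s6 = s5 ⊕ B = 0 ⊕ 1 = 1
So s6 = 1.

B=1, C=1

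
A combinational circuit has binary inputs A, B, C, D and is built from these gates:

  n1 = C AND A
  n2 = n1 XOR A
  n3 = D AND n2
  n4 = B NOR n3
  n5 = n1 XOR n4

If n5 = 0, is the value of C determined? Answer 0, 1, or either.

Both values of C occur among assignments with n5 = 0:
  C=0: A=0, B=1, C=0, D=0
  C=1: A=0, B=1, C=1, D=0

either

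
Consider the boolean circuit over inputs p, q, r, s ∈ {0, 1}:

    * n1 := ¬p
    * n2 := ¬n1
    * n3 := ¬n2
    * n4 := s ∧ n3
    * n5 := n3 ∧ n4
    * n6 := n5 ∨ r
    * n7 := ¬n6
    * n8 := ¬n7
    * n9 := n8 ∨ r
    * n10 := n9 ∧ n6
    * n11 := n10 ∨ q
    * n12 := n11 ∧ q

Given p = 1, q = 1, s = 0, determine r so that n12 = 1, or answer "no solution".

r=0

n12 = n11 ∧ q must be 1, so both n11 = 1 and q = 1.
Check with p = 1, q = 1, s = 0 and r=0:
n1 = ¬p = ¬1 = 0
n2 = ¬n1 = ¬0 = 1
n3 = ¬n2 = ¬1 = 0
n4 = s ∧ n3 = 0 ∧ 0 = 0
n5 = n3 ∧ n4 = 0 ∧ 0 = 0
n6 = n5 ∨ r = 0 ∨ 0 = 0
n7 = ¬n6 = ¬0 = 1
n8 = ¬n7 = ¬1 = 0
n9 = n8 ∨ r = 0 ∨ 0 = 0
n10 = n9 ∧ n6 = 0 ∧ 0 = 0
n11 = n10 ∨ q = 0 ∨ 1 = 1
n12 = n11 ∧ q = 1 ∧ 1 = 1
So n12 = 1.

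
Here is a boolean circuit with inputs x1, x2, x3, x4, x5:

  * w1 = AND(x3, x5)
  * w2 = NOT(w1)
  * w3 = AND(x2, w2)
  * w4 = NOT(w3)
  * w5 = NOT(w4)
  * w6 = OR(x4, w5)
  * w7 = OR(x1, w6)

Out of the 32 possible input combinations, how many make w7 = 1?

w7 = OR(x1, w6) must be 1, so at least one of x1, w6 is 1.
Enumerating the 32 input combinations, 27 give w7 = 1 and 5 give w7 = 0.

27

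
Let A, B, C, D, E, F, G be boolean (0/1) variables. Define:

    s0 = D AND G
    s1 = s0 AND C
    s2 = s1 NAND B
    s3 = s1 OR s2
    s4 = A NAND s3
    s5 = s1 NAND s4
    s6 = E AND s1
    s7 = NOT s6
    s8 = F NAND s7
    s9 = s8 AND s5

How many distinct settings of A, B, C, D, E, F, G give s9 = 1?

s9 = s8 AND s5 must be 1, so both s8 = 1 and s5 = 1.
s8 = F NAND s7 must be 1, so at least one of F, s7 is 0.
Enumerating the 128 input combinations, 62 give s9 = 1 and 66 give s9 = 0.

62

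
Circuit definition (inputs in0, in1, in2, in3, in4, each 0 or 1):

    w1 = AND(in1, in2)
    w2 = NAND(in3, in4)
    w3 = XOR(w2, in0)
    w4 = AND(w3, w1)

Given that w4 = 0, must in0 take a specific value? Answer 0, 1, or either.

Both values of in0 occur among assignments with w4 = 0:
  in0=0: in0=0, in1=0, in2=0, in3=0, in4=0
  in0=1: in0=1, in1=0, in2=0, in3=0, in4=0

either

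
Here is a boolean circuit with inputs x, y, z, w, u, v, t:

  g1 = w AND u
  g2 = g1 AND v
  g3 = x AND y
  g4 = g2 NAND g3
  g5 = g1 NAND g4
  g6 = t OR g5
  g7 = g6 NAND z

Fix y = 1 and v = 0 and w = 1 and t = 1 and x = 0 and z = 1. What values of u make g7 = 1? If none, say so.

With y = 1 and v = 0 and w = 1 and t = 1 and x = 0 and z = 1 fixed, none of the 2 settings of u give g7 = 1.
For example, with u=1:
g1 = w AND u = 1 AND 1 = 1
g2 = g1 AND v = 1 AND 0 = 0
g3 = x AND y = 0 AND 1 = 0
g4 = g2 NAND g3 = 0 NAND 0 = 1
g5 = g1 NAND g4 = 1 NAND 1 = 0
g6 = t OR g5 = 1 OR 0 = 1
g7 = g6 NAND z = 1 NAND 1 = 0
giving g7 = 0 ≠ 1.

no solution exists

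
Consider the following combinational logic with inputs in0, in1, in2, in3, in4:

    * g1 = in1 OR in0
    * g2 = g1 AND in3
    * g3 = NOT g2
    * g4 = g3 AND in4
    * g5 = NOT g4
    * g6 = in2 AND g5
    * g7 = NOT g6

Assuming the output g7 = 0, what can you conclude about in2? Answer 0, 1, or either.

g7 = NOT g6 must be 0, so g6 = 1.
Every assignment with g7 = 0 has in2 = 1; there are 11 such assignment(s).

1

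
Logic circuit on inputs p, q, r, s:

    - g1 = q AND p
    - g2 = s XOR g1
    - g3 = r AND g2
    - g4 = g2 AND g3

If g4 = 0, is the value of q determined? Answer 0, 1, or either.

Both values of q occur among assignments with g4 = 0:
  q=0: p=0, q=0, r=0, s=0
  q=1: p=0, q=1, r=0, s=0

either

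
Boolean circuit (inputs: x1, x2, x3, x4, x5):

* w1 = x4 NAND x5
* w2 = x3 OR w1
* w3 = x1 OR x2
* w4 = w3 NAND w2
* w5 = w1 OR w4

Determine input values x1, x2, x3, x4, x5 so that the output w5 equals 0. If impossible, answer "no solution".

Check with x1=0, x2=1, x3=1, x4=1, x5=1:
w1 = x4 NAND x5 = 1 NAND 1 = 0
w2 = x3 OR w1 = 1 OR 0 = 1
w3 = x1 OR x2 = 0 OR 1 = 1
w4 = w3 NAND w2 = 1 NAND 1 = 0
w5 = w1 OR w4 = 0 OR 0 = 0
So w5 = 0 as required.

x1=0, x2=1, x3=1, x4=1, x5=1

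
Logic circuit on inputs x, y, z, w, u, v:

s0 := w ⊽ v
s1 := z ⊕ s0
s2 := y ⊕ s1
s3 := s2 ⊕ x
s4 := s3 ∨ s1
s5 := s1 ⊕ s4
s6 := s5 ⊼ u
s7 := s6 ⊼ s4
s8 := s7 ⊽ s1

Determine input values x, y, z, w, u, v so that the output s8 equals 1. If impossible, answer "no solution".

s8 = s7 ⊽ s1 must be 1, so both s7 = 0 and s1 = 0.
s7 = s6 ⊼ s4 must be 0, so both s6 = 1 and s4 = 1.
Check with x=0 y=1 z=0 w=1 u=0 v=0:
s0 = w ⊽ v = 1 ⊽ 0 = 0
s1 = z ⊕ s0 = 0 ⊕ 0 = 0
s2 = y ⊕ s1 = 1 ⊕ 0 = 1
s3 = s2 ⊕ x = 1 ⊕ 0 = 1
s4 = s3 ∨ s1 = 1 ∨ 0 = 1
s5 = s1 ⊕ s4 = 0 ⊕ 1 = 1
s6 = s5 ⊼ u = 1 ⊼ 0 = 1
s7 = s6 ⊼ s4 = 1 ⊼ 1 = 0
s8 = s7 ⊽ s1 = 0 ⊽ 0 = 1
So s8 = 1 as required.

x=0 y=1 z=0 w=1 u=0 v=0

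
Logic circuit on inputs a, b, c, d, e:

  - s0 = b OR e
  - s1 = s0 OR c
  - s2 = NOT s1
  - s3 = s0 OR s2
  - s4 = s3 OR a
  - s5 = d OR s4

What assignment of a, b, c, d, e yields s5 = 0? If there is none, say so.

a=0 b=0 c=1 d=0 e=0

s5 = d OR s4 must be 0, so both d = 0 and s4 = 0.
s4 = s3 OR a must be 0, so both s3 = 0 and a = 0.
Check with a=0 b=0 c=1 d=0 e=0:
s0 = b OR e = 0 OR 0 = 0
s1 = s0 OR c = 0 OR 1 = 1
s2 = NOT s1 = NOT 1 = 0
s3 = s0 OR s2 = 0 OR 0 = 0
s4 = s3 OR a = 0 OR 0 = 0
s5 = d OR s4 = 0 OR 0 = 0
So s5 = 0 as required.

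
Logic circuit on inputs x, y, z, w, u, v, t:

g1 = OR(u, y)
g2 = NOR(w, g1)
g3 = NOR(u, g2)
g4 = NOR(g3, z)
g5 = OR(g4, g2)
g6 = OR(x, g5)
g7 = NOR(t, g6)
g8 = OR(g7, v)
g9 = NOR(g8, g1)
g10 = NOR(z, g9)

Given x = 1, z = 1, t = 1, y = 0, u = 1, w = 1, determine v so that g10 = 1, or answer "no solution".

no solution exists

With x = 1, z = 1, t = 1, y = 0, u = 1, w = 1 fixed, none of the 2 settings of v give g10 = 1.
For example, with v=1:
g1 = OR(u, y) = OR(1, 0) = 1
g2 = NOR(w, g1) = NOR(1, 1) = 0
g3 = NOR(u, g2) = NOR(1, 0) = 0
g4 = NOR(g3, z) = NOR(0, 1) = 0
g5 = OR(g4, g2) = OR(0, 0) = 0
g6 = OR(x, g5) = OR(1, 0) = 1
g7 = NOR(t, g6) = NOR(1, 1) = 0
g8 = OR(g7, v) = OR(0, 1) = 1
g9 = NOR(g8, g1) = NOR(1, 1) = 0
g10 = NOR(z, g9) = NOR(1, 0) = 0
giving g10 = 0 ≠ 1.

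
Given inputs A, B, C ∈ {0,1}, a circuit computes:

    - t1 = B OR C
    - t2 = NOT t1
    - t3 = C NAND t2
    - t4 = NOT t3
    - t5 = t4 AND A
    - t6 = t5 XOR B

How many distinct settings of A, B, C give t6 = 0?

4

t6 = t5 XOR B must be 0, so t5 and B are equal.
Satisfying assignments:
  A=0, B=0, C=0
  A=0, B=0, C=1
  A=1, B=0, C=0
  A=1, B=0, C=1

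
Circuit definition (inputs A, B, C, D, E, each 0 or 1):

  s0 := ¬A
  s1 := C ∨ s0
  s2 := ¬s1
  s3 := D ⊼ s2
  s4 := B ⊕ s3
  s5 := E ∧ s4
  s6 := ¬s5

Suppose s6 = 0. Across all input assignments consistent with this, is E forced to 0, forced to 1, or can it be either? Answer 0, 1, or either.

s6 = ¬s5 must be 0, so s5 = 1.
Every assignment with s6 = 0 has E = 1; there are 8 such assignment(s).

1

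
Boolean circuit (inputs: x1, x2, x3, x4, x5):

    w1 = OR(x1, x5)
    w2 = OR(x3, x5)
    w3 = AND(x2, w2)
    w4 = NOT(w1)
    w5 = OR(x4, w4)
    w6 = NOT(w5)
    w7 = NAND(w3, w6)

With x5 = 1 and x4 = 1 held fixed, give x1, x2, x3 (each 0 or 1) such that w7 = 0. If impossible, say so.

no solution exists

With x5 = 1 and x4 = 1 fixed, none of the 8 settings of x1, x2, x3 give w7 = 0.
For example, with x1=1, x2=0, x3=0:
w1 = OR(x1, x5) = OR(1, 1) = 1
w2 = OR(x3, x5) = OR(0, 1) = 1
w3 = AND(x2, w2) = AND(0, 1) = 0
w4 = NOT(w1) = NOT 1 = 0
w5 = OR(x4, w4) = OR(1, 0) = 1
w6 = NOT(w5) = NOT 1 = 0
w7 = NAND(w3, w6) = NAND(0, 0) = 1
giving w7 = 1 ≠ 0.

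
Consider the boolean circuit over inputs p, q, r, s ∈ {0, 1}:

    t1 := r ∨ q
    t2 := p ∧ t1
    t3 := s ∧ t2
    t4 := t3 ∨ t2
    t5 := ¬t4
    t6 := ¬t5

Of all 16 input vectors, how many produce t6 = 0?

t6 = ¬t5 must be 0, so t5 = 1.
Enumerating the 16 input combinations, 10 give t6 = 0 and 6 give t6 = 1.

10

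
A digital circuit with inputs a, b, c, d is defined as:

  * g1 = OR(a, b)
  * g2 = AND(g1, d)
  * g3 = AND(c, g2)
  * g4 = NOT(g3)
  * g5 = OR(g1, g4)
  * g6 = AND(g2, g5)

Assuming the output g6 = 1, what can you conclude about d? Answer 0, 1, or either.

g6 = AND(g2, g5) must be 1, so both g2 = 1 and g5 = 1.
Every assignment with g6 = 1 has d = 1; there are 6 such assignment(s).

1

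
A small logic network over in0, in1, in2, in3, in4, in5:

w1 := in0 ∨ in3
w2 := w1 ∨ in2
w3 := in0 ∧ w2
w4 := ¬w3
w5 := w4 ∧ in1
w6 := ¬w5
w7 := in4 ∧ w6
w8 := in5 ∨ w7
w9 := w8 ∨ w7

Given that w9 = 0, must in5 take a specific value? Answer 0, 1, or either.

w9 = w8 ∨ w7 must be 0, so both w8 = 0 and w7 = 0.
Every assignment with w9 = 0 has in5 = 0; there are 20 such assignment(s).

0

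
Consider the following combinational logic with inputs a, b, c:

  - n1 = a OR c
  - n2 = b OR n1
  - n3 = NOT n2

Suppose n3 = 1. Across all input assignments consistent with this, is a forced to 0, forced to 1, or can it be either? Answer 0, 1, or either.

n3 = NOT n2 must be 1, so n2 = 0.
Every assignment with n3 = 1 has a = 0; there are 1 such assignment(s).
  a=0, b=0, c=0

0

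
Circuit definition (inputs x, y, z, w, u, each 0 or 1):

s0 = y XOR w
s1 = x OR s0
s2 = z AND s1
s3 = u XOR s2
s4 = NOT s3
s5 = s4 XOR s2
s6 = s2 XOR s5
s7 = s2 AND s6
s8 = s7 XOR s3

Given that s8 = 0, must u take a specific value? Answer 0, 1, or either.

0

s8 = s7 XOR s3 must be 0, so s7 and s3 are equal.
Every assignment with s8 = 0 has u = 0; there are 10 such assignment(s).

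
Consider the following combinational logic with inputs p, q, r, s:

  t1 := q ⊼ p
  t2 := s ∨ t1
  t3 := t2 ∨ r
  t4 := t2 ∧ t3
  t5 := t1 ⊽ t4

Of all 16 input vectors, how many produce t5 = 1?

t5 = t1 ⊽ t4 must be 1, so both t1 = 0 and t4 = 0.
Satisfying assignments:
  p=1, q=1, r=0, s=0
  p=1, q=1, r=1, s=0

2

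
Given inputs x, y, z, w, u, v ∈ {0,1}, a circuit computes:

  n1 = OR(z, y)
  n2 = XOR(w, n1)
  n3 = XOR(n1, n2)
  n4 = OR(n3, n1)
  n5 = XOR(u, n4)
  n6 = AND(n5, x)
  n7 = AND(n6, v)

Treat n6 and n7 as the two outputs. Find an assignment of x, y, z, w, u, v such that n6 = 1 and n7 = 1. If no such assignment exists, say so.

x=1 y=0 z=1 w=1 u=0 v=1

Check with x=1 y=0 z=1 w=1 u=0 v=1:
n1 = OR(z, y) = OR(1, 0) = 1
n2 = XOR(w, n1) = XOR(1, 1) = 0
n3 = XOR(n1, n2) = XOR(1, 0) = 1
n4 = OR(n3, n1) = OR(1, 1) = 1
n5 = XOR(u, n4) = XOR(0, 1) = 1
n6 = AND(n5, x) = AND(1, 1) = 1
n7 = AND(n6, v) = AND(1, 1) = 1
So n6 = 1 and n7 = 1.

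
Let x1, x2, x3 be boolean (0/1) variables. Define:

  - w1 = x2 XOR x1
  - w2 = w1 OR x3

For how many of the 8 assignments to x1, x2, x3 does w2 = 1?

6

w2 = w1 OR x3 must be 1, so at least one of w1, x3 is 1.
Satisfying assignments:
  x1=0, x2=0, x3=1
  x1=0, x2=1, x3=0
  x1=0, x2=1, x3=1
  x1=1, x2=0, x3=0
  x1=1, x2=0, x3=1
  x1=1, x2=1, x3=1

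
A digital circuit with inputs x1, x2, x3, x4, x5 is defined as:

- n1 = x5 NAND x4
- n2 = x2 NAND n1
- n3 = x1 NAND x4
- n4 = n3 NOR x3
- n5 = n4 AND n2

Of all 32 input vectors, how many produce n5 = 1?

3

n5 = n4 AND n2 must be 1, so both n4 = 1 and n2 = 1.
n4 = n3 NOR x3 must be 1, so both n3 = 0 and x3 = 0.
n2 = x2 NAND n1 must be 1, so at least one of x2, n1 is 0.
Satisfying assignments:
  x1=1, x2=0, x3=0, x4=1, x5=0
  x1=1, x2=0, x3=0, x4=1, x5=1
  x1=1, x2=1, x3=0, x4=1, x5=1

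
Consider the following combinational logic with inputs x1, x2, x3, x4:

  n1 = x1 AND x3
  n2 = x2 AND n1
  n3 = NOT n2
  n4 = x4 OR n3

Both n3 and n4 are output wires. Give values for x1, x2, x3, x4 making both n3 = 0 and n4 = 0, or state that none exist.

Check with x1=1, x2=1, x3=1, x4=0:
n1 = x1 AND x3 = 1 AND 1 = 1
n2 = x2 AND n1 = 1 AND 1 = 1
n3 = NOT n2 = NOT 1 = 0
n4 = x4 OR n3 = 0 OR 0 = 0
So n3 = 0 and n4 = 0.

x1=1, x2=1, x3=1, x4=0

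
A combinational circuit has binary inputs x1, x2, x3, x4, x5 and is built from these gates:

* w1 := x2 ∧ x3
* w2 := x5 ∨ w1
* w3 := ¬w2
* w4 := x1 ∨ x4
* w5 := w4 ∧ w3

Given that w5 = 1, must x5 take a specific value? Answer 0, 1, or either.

w5 = w4 ∧ w3 must be 1, so both w4 = 1 and w3 = 1.
w4 = x1 ∨ x4 must be 1, so at least one of x1, x4 is 1.
Every assignment with w5 = 1 has x5 = 0; there are 9 such assignment(s).

0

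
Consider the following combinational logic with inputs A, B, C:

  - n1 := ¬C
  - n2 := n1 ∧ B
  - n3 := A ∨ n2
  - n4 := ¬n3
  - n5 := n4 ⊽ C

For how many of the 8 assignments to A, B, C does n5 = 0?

5

n5 = n4 ⊽ C must be 0, so at least one of n4, C is 1.
Satisfying assignments:
  A=0, B=0, C=0
  A=0, B=0, C=1
  A=0, B=1, C=1
  A=1, B=0, C=1
  A=1, B=1, C=1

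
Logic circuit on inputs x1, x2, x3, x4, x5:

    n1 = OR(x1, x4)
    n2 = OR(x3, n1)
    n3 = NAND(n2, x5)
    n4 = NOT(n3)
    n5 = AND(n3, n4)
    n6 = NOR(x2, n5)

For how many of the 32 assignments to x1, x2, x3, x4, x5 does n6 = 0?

n6 = NOR(x2, n5) must be 0, so at least one of x2, n5 is 1.
Enumerating the 32 input combinations, 16 give n6 = 0 and 16 give n6 = 1.

16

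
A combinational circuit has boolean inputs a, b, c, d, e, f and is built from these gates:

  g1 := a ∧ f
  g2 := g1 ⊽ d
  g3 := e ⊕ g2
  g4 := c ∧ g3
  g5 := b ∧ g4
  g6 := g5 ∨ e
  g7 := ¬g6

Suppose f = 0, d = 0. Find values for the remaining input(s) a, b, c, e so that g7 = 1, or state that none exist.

g7 = ¬g6 must be 1, so g6 = 0.
g6 = g5 ∨ e must be 0, so both g5 = 0 and e = 0.
Check with f = 0, d = 0 and a=1, b=0, c=0, e=0:
g1 = a ∧ f = 1 ∧ 0 = 0
g2 = g1 ⊽ d = 0 ⊽ 0 = 1
g3 = e ⊕ g2 = 0 ⊕ 1 = 1
g4 = c ∧ g3 = 0 ∧ 1 = 0
g5 = b ∧ g4 = 0 ∧ 0 = 0
g6 = g5 ∨ e = 0 ∨ 0 = 0
g7 = ¬g6 = ¬0 = 1
So g7 = 1.

a=1, b=0, c=0, e=0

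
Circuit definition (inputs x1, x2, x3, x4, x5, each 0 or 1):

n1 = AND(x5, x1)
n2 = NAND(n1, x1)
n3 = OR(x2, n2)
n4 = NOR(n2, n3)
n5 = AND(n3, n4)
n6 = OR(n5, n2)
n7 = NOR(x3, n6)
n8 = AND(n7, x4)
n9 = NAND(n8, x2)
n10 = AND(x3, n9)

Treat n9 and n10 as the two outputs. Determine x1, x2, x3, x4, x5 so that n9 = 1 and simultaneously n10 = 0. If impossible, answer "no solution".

x1=0 x2=1 x3=0 x4=0 x5=1

Check with x1=0 x2=1 x3=0 x4=0 x5=1:
n1 = AND(x5, x1) = AND(1, 0) = 0
n2 = NAND(n1, x1) = NAND(0, 0) = 1
n3 = OR(x2, n2) = OR(1, 1) = 1
n4 = NOR(n2, n3) = NOR(1, 1) = 0
n5 = AND(n3, n4) = AND(1, 0) = 0
n6 = OR(n5, n2) = OR(0, 1) = 1
n7 = NOR(x3, n6) = NOR(0, 1) = 0
n8 = AND(n7, x4) = AND(0, 0) = 0
n9 = NAND(n8, x2) = NAND(0, 1) = 1
n10 = AND(x3, n9) = AND(0, 1) = 0
So n9 = 1 and n10 = 0.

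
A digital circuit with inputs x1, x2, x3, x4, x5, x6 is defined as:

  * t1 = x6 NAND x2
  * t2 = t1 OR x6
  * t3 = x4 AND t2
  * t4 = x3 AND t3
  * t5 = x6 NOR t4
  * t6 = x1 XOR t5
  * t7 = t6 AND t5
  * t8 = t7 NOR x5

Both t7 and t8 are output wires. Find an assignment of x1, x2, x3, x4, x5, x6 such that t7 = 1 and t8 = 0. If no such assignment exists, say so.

x1=0 x2=1 x3=0 x4=0 x5=1 x6=0

Check with x1=0 x2=1 x3=0 x4=0 x5=1 x6=0:
t1 = x6 NAND x2 = 0 NAND 1 = 1
t2 = t1 OR x6 = 1 OR 0 = 1
t3 = x4 AND t2 = 0 AND 1 = 0
t4 = x3 AND t3 = 0 AND 0 = 0
t5 = x6 NOR t4 = 0 NOR 0 = 1
t6 = x1 XOR t5 = 0 XOR 1 = 1
t7 = t6 AND t5 = 1 AND 1 = 1
t8 = t7 NOR x5 = 1 NOR 1 = 0
So t7 = 1 and t8 = 0.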